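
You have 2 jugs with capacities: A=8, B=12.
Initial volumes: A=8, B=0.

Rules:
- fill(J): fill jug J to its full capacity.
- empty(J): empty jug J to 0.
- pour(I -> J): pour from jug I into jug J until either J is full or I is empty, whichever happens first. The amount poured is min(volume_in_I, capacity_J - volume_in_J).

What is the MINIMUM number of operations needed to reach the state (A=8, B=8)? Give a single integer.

BFS from (A=8, B=0). One shortest path:
  1. pour(A -> B) -> (A=0 B=8)
  2. fill(A) -> (A=8 B=8)
Reached target in 2 moves.

Answer: 2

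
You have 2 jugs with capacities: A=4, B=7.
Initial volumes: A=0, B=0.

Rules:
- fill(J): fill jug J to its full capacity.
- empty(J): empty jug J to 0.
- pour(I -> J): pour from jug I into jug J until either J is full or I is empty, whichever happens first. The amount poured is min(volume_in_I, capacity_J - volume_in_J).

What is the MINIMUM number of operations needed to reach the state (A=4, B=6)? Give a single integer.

BFS from (A=0, B=0). One shortest path:
  1. fill(B) -> (A=0 B=7)
  2. pour(B -> A) -> (A=4 B=3)
  3. empty(A) -> (A=0 B=3)
  4. pour(B -> A) -> (A=3 B=0)
  5. fill(B) -> (A=3 B=7)
  6. pour(B -> A) -> (A=4 B=6)
Reached target in 6 moves.

Answer: 6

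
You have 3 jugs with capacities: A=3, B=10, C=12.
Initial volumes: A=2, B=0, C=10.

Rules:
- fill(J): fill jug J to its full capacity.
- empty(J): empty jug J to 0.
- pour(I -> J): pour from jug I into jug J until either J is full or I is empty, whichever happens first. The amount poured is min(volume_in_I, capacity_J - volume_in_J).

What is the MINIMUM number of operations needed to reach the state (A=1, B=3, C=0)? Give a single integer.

Answer: 5

Derivation:
BFS from (A=2, B=0, C=10). One shortest path:
  1. fill(A) -> (A=3 B=0 C=10)
  2. pour(A -> B) -> (A=0 B=3 C=10)
  3. fill(A) -> (A=3 B=3 C=10)
  4. pour(A -> C) -> (A=1 B=3 C=12)
  5. empty(C) -> (A=1 B=3 C=0)
Reached target in 5 moves.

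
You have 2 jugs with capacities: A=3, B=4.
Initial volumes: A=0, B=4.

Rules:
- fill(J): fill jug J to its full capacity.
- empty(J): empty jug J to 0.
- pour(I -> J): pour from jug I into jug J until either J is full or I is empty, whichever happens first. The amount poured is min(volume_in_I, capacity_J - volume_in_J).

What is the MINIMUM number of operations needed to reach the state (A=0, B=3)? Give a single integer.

BFS from (A=0, B=4). One shortest path:
  1. fill(A) -> (A=3 B=4)
  2. empty(B) -> (A=3 B=0)
  3. pour(A -> B) -> (A=0 B=3)
Reached target in 3 moves.

Answer: 3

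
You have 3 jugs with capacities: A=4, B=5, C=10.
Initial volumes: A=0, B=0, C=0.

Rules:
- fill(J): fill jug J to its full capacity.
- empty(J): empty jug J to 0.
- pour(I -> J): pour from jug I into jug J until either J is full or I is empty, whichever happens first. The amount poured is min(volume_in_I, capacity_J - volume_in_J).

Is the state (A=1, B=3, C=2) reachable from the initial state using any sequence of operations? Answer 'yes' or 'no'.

Answer: no

Derivation:
BFS explored all 222 reachable states.
Reachable set includes: (0,0,0), (0,0,1), (0,0,2), (0,0,3), (0,0,4), (0,0,5), (0,0,6), (0,0,7), (0,0,8), (0,0,9), (0,0,10), (0,1,0) ...
Target (A=1, B=3, C=2) not in reachable set → no.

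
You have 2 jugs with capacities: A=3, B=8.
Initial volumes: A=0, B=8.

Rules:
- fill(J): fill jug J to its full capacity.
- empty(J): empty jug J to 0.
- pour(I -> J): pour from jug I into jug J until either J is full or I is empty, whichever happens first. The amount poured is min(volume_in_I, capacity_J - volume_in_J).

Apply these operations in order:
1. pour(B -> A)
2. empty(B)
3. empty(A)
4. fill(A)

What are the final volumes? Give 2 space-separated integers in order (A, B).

Step 1: pour(B -> A) -> (A=3 B=5)
Step 2: empty(B) -> (A=3 B=0)
Step 3: empty(A) -> (A=0 B=0)
Step 4: fill(A) -> (A=3 B=0)

Answer: 3 0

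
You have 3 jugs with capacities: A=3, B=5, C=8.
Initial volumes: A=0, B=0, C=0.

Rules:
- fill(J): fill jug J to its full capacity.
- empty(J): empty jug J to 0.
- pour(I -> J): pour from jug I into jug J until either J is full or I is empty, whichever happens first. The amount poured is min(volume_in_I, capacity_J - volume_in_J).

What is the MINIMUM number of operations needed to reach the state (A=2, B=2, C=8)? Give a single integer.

BFS from (A=0, B=0, C=0). One shortest path:
  1. fill(B) -> (A=0 B=5 C=0)
  2. pour(B -> A) -> (A=3 B=2 C=0)
  3. empty(A) -> (A=0 B=2 C=0)
  4. pour(B -> A) -> (A=2 B=0 C=0)
  5. fill(B) -> (A=2 B=5 C=0)
  6. pour(B -> C) -> (A=2 B=0 C=5)
  7. fill(B) -> (A=2 B=5 C=5)
  8. pour(B -> C) -> (A=2 B=2 C=8)
Reached target in 8 moves.

Answer: 8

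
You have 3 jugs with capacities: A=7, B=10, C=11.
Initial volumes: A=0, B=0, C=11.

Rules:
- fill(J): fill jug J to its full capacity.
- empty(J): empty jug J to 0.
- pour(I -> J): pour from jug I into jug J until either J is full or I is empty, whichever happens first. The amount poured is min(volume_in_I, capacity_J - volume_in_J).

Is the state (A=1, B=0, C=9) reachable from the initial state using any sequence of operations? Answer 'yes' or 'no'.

Answer: yes

Derivation:
BFS from (A=0, B=0, C=11):
  1. pour(C -> B) -> (A=0 B=10 C=1)
  2. pour(C -> A) -> (A=1 B=10 C=0)
  3. pour(B -> C) -> (A=1 B=0 C=10)
  4. fill(B) -> (A=1 B=10 C=10)
  5. pour(B -> C) -> (A=1 B=9 C=11)
  6. empty(C) -> (A=1 B=9 C=0)
  7. pour(B -> C) -> (A=1 B=0 C=9)
Target reached → yes.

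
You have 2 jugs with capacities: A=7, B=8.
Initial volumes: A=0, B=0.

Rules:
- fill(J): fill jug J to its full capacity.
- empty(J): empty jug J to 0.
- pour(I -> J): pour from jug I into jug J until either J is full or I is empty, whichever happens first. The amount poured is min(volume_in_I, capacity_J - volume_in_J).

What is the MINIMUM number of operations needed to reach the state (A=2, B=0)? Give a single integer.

BFS from (A=0, B=0). One shortest path:
  1. fill(B) -> (A=0 B=8)
  2. pour(B -> A) -> (A=7 B=1)
  3. empty(A) -> (A=0 B=1)
  4. pour(B -> A) -> (A=1 B=0)
  5. fill(B) -> (A=1 B=8)
  6. pour(B -> A) -> (A=7 B=2)
  7. empty(A) -> (A=0 B=2)
  8. pour(B -> A) -> (A=2 B=0)
Reached target in 8 moves.

Answer: 8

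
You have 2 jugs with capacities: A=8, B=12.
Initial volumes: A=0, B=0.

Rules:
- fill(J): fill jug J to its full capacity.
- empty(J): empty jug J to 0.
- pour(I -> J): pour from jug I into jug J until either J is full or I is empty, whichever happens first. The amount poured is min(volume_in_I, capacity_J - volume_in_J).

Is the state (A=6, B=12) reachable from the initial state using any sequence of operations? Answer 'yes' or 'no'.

Answer: no

Derivation:
BFS explored all 10 reachable states.
Reachable set includes: (0,0), (0,4), (0,8), (0,12), (4,0), (4,12), (8,0), (8,4), (8,8), (8,12)
Target (A=6, B=12) not in reachable set → no.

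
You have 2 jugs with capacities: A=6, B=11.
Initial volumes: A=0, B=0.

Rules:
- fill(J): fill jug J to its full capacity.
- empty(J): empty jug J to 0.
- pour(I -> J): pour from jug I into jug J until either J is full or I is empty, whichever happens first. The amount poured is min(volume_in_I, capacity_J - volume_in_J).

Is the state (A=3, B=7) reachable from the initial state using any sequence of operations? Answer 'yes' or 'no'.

BFS explored all 34 reachable states.
Reachable set includes: (0,0), (0,1), (0,2), (0,3), (0,4), (0,5), (0,6), (0,7), (0,8), (0,9), (0,10), (0,11) ...
Target (A=3, B=7) not in reachable set → no.

Answer: no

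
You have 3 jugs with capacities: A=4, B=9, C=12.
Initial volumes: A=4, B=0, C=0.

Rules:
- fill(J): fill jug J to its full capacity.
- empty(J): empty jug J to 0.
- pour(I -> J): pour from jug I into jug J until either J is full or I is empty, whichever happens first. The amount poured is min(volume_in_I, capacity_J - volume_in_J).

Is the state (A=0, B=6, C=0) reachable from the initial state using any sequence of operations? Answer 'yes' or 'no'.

BFS from (A=4, B=0, C=0):
  1. empty(A) -> (A=0 B=0 C=0)
  2. fill(B) -> (A=0 B=9 C=0)
  3. pour(B -> C) -> (A=0 B=0 C=9)
  4. fill(B) -> (A=0 B=9 C=9)
  5. pour(B -> C) -> (A=0 B=6 C=12)
  6. empty(C) -> (A=0 B=6 C=0)
Target reached → yes.

Answer: yes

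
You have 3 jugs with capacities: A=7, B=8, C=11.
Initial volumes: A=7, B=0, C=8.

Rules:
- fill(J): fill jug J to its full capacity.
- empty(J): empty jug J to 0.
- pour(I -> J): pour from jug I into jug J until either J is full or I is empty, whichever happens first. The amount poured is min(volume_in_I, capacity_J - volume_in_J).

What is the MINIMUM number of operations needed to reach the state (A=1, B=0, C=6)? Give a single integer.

BFS from (A=7, B=0, C=8). One shortest path:
  1. pour(A -> B) -> (A=0 B=7 C=8)
  2. pour(C -> A) -> (A=7 B=7 C=1)
  3. pour(A -> B) -> (A=6 B=8 C=1)
  4. empty(B) -> (A=6 B=0 C=1)
  5. pour(A -> B) -> (A=0 B=6 C=1)
  6. pour(C -> A) -> (A=1 B=6 C=0)
  7. pour(B -> C) -> (A=1 B=0 C=6)
Reached target in 7 moves.

Answer: 7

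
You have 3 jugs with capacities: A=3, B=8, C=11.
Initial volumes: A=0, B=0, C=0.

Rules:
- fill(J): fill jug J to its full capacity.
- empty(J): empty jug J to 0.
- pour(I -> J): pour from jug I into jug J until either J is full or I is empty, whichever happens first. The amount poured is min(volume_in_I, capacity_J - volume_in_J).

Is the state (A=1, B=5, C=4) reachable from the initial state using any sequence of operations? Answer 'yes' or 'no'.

Answer: no

Derivation:
BFS explored all 292 reachable states.
Reachable set includes: (0,0,0), (0,0,1), (0,0,2), (0,0,3), (0,0,4), (0,0,5), (0,0,6), (0,0,7), (0,0,8), (0,0,9), (0,0,10), (0,0,11) ...
Target (A=1, B=5, C=4) not in reachable set → no.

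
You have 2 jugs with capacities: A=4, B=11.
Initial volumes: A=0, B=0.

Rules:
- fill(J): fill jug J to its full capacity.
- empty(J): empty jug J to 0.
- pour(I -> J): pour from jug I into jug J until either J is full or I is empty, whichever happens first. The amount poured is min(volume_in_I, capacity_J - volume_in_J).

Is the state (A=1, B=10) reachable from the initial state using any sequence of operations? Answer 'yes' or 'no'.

BFS explored all 30 reachable states.
Reachable set includes: (0,0), (0,1), (0,2), (0,3), (0,4), (0,5), (0,6), (0,7), (0,8), (0,9), (0,10), (0,11) ...
Target (A=1, B=10) not in reachable set → no.

Answer: no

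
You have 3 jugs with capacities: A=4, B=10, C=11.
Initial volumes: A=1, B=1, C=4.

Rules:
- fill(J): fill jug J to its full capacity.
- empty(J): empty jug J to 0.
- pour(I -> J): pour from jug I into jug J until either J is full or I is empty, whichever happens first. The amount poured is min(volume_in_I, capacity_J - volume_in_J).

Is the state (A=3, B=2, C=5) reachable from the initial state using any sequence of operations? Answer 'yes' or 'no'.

BFS explored all 391 reachable states.
Reachable set includes: (0,0,0), (0,0,1), (0,0,2), (0,0,3), (0,0,4), (0,0,5), (0,0,6), (0,0,7), (0,0,8), (0,0,9), (0,0,10), (0,0,11) ...
Target (A=3, B=2, C=5) not in reachable set → no.

Answer: no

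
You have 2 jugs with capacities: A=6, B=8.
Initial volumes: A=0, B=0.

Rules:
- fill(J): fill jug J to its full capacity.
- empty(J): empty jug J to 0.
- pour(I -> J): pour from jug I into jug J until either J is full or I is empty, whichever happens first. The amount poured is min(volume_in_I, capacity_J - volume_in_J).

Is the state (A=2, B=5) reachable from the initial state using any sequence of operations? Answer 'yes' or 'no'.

BFS explored all 14 reachable states.
Reachable set includes: (0,0), (0,2), (0,4), (0,6), (0,8), (2,0), (2,8), (4,0), (4,8), (6,0), (6,2), (6,4) ...
Target (A=2, B=5) not in reachable set → no.

Answer: no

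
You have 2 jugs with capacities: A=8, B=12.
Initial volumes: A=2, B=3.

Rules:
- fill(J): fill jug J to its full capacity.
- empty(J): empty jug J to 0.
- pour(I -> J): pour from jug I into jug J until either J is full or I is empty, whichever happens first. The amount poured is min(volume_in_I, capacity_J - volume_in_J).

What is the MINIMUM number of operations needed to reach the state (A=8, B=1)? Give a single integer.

BFS from (A=2, B=3). One shortest path:
  1. pour(B -> A) -> (A=5 B=0)
  2. fill(B) -> (A=5 B=12)
  3. pour(B -> A) -> (A=8 B=9)
  4. empty(A) -> (A=0 B=9)
  5. pour(B -> A) -> (A=8 B=1)
Reached target in 5 moves.

Answer: 5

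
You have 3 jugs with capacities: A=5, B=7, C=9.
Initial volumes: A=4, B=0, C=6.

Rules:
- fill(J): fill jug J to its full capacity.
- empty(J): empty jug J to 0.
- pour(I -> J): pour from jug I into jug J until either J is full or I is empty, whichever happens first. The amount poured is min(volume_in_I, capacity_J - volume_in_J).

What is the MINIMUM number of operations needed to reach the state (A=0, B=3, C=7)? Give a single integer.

BFS from (A=4, B=0, C=6). One shortest path:
  1. pour(A -> C) -> (A=1 B=0 C=9)
  2. pour(C -> B) -> (A=1 B=7 C=2)
  3. pour(B -> A) -> (A=5 B=3 C=2)
  4. pour(A -> C) -> (A=0 B=3 C=7)
Reached target in 4 moves.

Answer: 4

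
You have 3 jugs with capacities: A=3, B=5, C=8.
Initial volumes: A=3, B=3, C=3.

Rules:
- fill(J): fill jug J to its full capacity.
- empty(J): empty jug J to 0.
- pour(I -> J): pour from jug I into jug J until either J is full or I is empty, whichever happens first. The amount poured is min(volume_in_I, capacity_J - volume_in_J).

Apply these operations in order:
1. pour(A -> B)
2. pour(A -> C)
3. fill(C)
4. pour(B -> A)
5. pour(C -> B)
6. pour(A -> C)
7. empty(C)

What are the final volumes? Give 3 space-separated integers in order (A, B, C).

Step 1: pour(A -> B) -> (A=1 B=5 C=3)
Step 2: pour(A -> C) -> (A=0 B=5 C=4)
Step 3: fill(C) -> (A=0 B=5 C=8)
Step 4: pour(B -> A) -> (A=3 B=2 C=8)
Step 5: pour(C -> B) -> (A=3 B=5 C=5)
Step 6: pour(A -> C) -> (A=0 B=5 C=8)
Step 7: empty(C) -> (A=0 B=5 C=0)

Answer: 0 5 0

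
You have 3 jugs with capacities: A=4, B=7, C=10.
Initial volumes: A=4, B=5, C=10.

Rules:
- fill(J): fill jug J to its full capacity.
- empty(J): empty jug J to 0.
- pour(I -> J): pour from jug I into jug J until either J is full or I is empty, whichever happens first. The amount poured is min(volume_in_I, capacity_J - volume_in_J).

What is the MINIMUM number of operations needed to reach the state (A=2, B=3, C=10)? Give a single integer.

BFS from (A=4, B=5, C=10). One shortest path:
  1. empty(A) -> (A=0 B=5 C=10)
  2. pour(C -> A) -> (A=4 B=5 C=6)
  3. pour(A -> B) -> (A=2 B=7 C=6)
  4. pour(B -> C) -> (A=2 B=3 C=10)
Reached target in 4 moves.

Answer: 4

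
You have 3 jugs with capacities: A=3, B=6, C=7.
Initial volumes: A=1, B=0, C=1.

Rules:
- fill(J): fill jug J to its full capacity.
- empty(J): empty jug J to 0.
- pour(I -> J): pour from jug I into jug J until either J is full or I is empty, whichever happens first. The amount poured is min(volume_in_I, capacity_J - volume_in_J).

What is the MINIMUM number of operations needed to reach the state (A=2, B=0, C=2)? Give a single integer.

Answer: 8

Derivation:
BFS from (A=1, B=0, C=1). One shortest path:
  1. fill(B) -> (A=1 B=6 C=1)
  2. empty(C) -> (A=1 B=6 C=0)
  3. pour(B -> C) -> (A=1 B=0 C=6)
  4. pour(A -> B) -> (A=0 B=1 C=6)
  5. fill(A) -> (A=3 B=1 C=6)
  6. pour(A -> C) -> (A=2 B=1 C=7)
  7. pour(C -> B) -> (A=2 B=6 C=2)
  8. empty(B) -> (A=2 B=0 C=2)
Reached target in 8 moves.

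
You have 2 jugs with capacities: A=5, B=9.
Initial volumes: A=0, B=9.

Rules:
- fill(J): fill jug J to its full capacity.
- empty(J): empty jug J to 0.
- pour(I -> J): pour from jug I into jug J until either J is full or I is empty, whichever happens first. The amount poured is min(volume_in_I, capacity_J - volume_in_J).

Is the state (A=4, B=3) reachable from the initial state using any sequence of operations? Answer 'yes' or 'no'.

BFS explored all 28 reachable states.
Reachable set includes: (0,0), (0,1), (0,2), (0,3), (0,4), (0,5), (0,6), (0,7), (0,8), (0,9), (1,0), (1,9) ...
Target (A=4, B=3) not in reachable set → no.

Answer: no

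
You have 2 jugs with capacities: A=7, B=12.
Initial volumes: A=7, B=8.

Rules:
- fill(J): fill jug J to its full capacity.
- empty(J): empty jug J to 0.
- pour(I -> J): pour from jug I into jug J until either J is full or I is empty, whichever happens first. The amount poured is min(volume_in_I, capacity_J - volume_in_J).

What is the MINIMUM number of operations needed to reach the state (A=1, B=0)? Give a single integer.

Answer: 4

Derivation:
BFS from (A=7, B=8). One shortest path:
  1. empty(A) -> (A=0 B=8)
  2. pour(B -> A) -> (A=7 B=1)
  3. empty(A) -> (A=0 B=1)
  4. pour(B -> A) -> (A=1 B=0)
Reached target in 4 moves.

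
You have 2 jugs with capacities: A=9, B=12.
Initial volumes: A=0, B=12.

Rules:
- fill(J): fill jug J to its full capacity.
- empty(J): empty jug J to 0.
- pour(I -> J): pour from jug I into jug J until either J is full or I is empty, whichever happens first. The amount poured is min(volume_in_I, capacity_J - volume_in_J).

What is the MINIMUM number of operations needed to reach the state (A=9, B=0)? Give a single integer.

Answer: 2

Derivation:
BFS from (A=0, B=12). One shortest path:
  1. fill(A) -> (A=9 B=12)
  2. empty(B) -> (A=9 B=0)
Reached target in 2 moves.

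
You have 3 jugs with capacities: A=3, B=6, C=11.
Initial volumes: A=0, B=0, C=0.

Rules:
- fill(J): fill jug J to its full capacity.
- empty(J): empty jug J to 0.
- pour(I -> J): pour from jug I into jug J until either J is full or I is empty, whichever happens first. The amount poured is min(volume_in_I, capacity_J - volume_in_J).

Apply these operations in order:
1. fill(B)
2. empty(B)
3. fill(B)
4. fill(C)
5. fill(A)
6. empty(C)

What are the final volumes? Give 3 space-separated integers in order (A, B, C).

Answer: 3 6 0

Derivation:
Step 1: fill(B) -> (A=0 B=6 C=0)
Step 2: empty(B) -> (A=0 B=0 C=0)
Step 3: fill(B) -> (A=0 B=6 C=0)
Step 4: fill(C) -> (A=0 B=6 C=11)
Step 5: fill(A) -> (A=3 B=6 C=11)
Step 6: empty(C) -> (A=3 B=6 C=0)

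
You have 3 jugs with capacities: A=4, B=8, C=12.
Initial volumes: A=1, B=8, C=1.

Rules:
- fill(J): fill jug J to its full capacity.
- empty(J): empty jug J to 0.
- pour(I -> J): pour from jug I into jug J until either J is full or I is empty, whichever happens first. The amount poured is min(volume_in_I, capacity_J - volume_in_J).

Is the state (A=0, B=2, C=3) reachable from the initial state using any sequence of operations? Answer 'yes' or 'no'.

Answer: no

Derivation:
BFS explored all 134 reachable states.
Reachable set includes: (0,0,0), (0,0,1), (0,0,2), (0,0,4), (0,0,5), (0,0,6), (0,0,8), (0,0,9), (0,0,10), (0,0,12), (0,1,0), (0,1,1) ...
Target (A=0, B=2, C=3) not in reachable set → no.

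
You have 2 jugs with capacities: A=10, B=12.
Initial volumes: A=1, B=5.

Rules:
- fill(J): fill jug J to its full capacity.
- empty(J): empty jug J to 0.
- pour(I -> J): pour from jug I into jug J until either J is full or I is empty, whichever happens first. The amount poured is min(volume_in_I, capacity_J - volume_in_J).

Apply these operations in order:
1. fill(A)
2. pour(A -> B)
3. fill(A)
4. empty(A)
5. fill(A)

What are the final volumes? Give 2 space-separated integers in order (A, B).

Step 1: fill(A) -> (A=10 B=5)
Step 2: pour(A -> B) -> (A=3 B=12)
Step 3: fill(A) -> (A=10 B=12)
Step 4: empty(A) -> (A=0 B=12)
Step 5: fill(A) -> (A=10 B=12)

Answer: 10 12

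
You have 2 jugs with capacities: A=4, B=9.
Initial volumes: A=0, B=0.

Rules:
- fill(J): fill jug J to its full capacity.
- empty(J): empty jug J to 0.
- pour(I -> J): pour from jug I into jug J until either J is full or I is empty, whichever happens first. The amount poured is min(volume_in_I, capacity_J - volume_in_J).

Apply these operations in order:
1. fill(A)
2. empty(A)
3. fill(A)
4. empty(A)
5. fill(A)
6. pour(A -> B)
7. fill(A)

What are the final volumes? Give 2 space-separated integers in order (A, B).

Step 1: fill(A) -> (A=4 B=0)
Step 2: empty(A) -> (A=0 B=0)
Step 3: fill(A) -> (A=4 B=0)
Step 4: empty(A) -> (A=0 B=0)
Step 5: fill(A) -> (A=4 B=0)
Step 6: pour(A -> B) -> (A=0 B=4)
Step 7: fill(A) -> (A=4 B=4)

Answer: 4 4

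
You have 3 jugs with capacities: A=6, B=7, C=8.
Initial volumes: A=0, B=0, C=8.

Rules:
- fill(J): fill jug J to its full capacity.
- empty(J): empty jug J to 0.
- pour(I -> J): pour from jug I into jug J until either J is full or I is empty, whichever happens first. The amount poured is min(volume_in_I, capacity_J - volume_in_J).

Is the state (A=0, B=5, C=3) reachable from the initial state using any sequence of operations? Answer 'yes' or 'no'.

BFS from (A=0, B=0, C=8):
  1. pour(C -> A) -> (A=6 B=0 C=2)
  2. pour(C -> B) -> (A=6 B=2 C=0)
  3. pour(A -> C) -> (A=0 B=2 C=6)
  4. fill(A) -> (A=6 B=2 C=6)
  5. pour(A -> B) -> (A=1 B=7 C=6)
  6. pour(B -> C) -> (A=1 B=5 C=8)
  7. pour(C -> A) -> (A=6 B=5 C=3)
  8. empty(A) -> (A=0 B=5 C=3)
Target reached → yes.

Answer: yes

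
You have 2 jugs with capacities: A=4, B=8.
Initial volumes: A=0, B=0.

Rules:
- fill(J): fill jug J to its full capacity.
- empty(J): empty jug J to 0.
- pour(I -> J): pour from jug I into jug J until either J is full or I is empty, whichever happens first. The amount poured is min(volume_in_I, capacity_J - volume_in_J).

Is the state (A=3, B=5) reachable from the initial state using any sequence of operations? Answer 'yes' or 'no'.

BFS explored all 6 reachable states.
Reachable set includes: (0,0), (0,4), (0,8), (4,0), (4,4), (4,8)
Target (A=3, B=5) not in reachable set → no.

Answer: no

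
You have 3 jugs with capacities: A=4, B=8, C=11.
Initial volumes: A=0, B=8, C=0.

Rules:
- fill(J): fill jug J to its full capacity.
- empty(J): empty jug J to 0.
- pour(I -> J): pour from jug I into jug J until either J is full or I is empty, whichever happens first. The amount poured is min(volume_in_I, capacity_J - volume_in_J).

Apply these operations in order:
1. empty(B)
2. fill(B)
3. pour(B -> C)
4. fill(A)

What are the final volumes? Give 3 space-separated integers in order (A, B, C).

Answer: 4 0 8

Derivation:
Step 1: empty(B) -> (A=0 B=0 C=0)
Step 2: fill(B) -> (A=0 B=8 C=0)
Step 3: pour(B -> C) -> (A=0 B=0 C=8)
Step 4: fill(A) -> (A=4 B=0 C=8)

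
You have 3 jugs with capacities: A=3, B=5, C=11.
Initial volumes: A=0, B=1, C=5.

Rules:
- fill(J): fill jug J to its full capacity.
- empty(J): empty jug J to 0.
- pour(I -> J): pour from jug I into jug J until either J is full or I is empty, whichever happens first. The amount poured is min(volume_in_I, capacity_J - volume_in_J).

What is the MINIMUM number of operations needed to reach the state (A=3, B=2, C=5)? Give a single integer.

BFS from (A=0, B=1, C=5). One shortest path:
  1. fill(B) -> (A=0 B=5 C=5)
  2. pour(B -> A) -> (A=3 B=2 C=5)
Reached target in 2 moves.

Answer: 2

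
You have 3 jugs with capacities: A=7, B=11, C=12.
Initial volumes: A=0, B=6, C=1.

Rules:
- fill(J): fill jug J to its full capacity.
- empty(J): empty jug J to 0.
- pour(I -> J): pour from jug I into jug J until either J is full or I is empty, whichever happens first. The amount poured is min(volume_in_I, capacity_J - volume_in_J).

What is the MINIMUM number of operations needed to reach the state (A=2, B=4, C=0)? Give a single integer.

Answer: 5

Derivation:
BFS from (A=0, B=6, C=1). One shortest path:
  1. fill(C) -> (A=0 B=6 C=12)
  2. pour(C -> A) -> (A=7 B=6 C=5)
  3. pour(A -> B) -> (A=2 B=11 C=5)
  4. pour(B -> C) -> (A=2 B=4 C=12)
  5. empty(C) -> (A=2 B=4 C=0)
Reached target in 5 moves.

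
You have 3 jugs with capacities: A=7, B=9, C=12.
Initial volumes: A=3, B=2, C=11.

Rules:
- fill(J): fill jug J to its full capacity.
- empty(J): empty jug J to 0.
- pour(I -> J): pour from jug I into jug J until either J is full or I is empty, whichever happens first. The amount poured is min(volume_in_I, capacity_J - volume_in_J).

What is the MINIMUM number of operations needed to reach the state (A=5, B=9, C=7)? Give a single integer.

Answer: 5

Derivation:
BFS from (A=3, B=2, C=11). One shortest path:
  1. empty(B) -> (A=3 B=0 C=11)
  2. pour(C -> A) -> (A=7 B=0 C=7)
  3. pour(A -> B) -> (A=0 B=7 C=7)
  4. fill(A) -> (A=7 B=7 C=7)
  5. pour(A -> B) -> (A=5 B=9 C=7)
Reached target in 5 moves.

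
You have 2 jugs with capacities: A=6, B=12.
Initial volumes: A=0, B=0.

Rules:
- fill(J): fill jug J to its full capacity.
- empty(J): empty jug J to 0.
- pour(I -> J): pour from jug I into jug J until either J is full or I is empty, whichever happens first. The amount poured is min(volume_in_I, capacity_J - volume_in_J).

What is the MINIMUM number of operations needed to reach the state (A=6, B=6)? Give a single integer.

BFS from (A=0, B=0). One shortest path:
  1. fill(B) -> (A=0 B=12)
  2. pour(B -> A) -> (A=6 B=6)
Reached target in 2 moves.

Answer: 2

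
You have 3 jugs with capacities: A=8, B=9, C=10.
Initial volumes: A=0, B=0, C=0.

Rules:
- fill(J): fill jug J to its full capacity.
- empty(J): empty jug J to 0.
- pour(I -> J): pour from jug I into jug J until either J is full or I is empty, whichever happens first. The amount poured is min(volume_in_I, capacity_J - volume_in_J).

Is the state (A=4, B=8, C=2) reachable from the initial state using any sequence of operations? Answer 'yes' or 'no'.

Answer: no

Derivation:
BFS explored all 486 reachable states.
Reachable set includes: (0,0,0), (0,0,1), (0,0,2), (0,0,3), (0,0,4), (0,0,5), (0,0,6), (0,0,7), (0,0,8), (0,0,9), (0,0,10), (0,1,0) ...
Target (A=4, B=8, C=2) not in reachable set → no.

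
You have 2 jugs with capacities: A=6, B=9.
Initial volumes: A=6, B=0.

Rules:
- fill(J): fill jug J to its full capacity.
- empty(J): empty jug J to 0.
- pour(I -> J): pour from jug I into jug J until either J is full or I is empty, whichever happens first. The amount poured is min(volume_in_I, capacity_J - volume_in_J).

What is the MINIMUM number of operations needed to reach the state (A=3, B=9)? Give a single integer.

BFS from (A=6, B=0). One shortest path:
  1. pour(A -> B) -> (A=0 B=6)
  2. fill(A) -> (A=6 B=6)
  3. pour(A -> B) -> (A=3 B=9)
Reached target in 3 moves.

Answer: 3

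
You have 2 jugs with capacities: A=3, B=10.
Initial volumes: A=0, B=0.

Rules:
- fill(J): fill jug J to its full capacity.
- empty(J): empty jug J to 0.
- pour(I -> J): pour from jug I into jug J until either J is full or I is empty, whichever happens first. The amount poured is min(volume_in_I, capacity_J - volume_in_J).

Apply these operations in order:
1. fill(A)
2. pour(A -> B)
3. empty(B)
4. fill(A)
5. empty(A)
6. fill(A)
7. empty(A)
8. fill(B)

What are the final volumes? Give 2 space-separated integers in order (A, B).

Answer: 0 10

Derivation:
Step 1: fill(A) -> (A=3 B=0)
Step 2: pour(A -> B) -> (A=0 B=3)
Step 3: empty(B) -> (A=0 B=0)
Step 4: fill(A) -> (A=3 B=0)
Step 5: empty(A) -> (A=0 B=0)
Step 6: fill(A) -> (A=3 B=0)
Step 7: empty(A) -> (A=0 B=0)
Step 8: fill(B) -> (A=0 B=10)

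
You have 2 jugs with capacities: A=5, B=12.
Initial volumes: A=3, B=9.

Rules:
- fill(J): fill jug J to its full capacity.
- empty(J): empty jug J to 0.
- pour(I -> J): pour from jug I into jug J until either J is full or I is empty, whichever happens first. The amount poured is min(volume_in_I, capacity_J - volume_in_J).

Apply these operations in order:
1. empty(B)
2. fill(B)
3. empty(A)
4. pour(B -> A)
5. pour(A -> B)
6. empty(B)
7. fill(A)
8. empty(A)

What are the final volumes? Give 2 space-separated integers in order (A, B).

Step 1: empty(B) -> (A=3 B=0)
Step 2: fill(B) -> (A=3 B=12)
Step 3: empty(A) -> (A=0 B=12)
Step 4: pour(B -> A) -> (A=5 B=7)
Step 5: pour(A -> B) -> (A=0 B=12)
Step 6: empty(B) -> (A=0 B=0)
Step 7: fill(A) -> (A=5 B=0)
Step 8: empty(A) -> (A=0 B=0)

Answer: 0 0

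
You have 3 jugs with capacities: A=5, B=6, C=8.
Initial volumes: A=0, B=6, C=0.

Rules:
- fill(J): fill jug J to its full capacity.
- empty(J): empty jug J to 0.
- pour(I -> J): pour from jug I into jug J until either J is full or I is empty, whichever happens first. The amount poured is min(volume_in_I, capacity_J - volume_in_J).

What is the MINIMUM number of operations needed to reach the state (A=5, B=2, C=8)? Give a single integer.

Answer: 6

Derivation:
BFS from (A=0, B=6, C=0). One shortest path:
  1. fill(C) -> (A=0 B=6 C=8)
  2. pour(B -> A) -> (A=5 B=1 C=8)
  3. empty(A) -> (A=0 B=1 C=8)
  4. pour(B -> A) -> (A=1 B=0 C=8)
  5. fill(B) -> (A=1 B=6 C=8)
  6. pour(B -> A) -> (A=5 B=2 C=8)
Reached target in 6 moves.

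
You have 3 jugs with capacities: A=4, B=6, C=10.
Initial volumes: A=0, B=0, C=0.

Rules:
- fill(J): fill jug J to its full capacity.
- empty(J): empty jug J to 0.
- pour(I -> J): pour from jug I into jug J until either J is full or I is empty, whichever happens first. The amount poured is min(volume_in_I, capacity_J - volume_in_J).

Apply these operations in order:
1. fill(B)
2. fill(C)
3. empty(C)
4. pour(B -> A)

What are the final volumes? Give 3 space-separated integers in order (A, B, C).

Step 1: fill(B) -> (A=0 B=6 C=0)
Step 2: fill(C) -> (A=0 B=6 C=10)
Step 3: empty(C) -> (A=0 B=6 C=0)
Step 4: pour(B -> A) -> (A=4 B=2 C=0)

Answer: 4 2 0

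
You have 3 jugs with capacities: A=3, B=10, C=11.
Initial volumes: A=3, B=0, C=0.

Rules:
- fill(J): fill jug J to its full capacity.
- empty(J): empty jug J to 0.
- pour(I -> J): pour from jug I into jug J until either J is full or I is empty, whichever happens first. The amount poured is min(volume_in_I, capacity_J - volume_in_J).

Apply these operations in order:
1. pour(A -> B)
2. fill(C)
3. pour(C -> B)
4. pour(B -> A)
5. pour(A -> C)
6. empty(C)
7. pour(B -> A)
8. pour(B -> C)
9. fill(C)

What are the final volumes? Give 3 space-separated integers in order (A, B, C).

Step 1: pour(A -> B) -> (A=0 B=3 C=0)
Step 2: fill(C) -> (A=0 B=3 C=11)
Step 3: pour(C -> B) -> (A=0 B=10 C=4)
Step 4: pour(B -> A) -> (A=3 B=7 C=4)
Step 5: pour(A -> C) -> (A=0 B=7 C=7)
Step 6: empty(C) -> (A=0 B=7 C=0)
Step 7: pour(B -> A) -> (A=3 B=4 C=0)
Step 8: pour(B -> C) -> (A=3 B=0 C=4)
Step 9: fill(C) -> (A=3 B=0 C=11)

Answer: 3 0 11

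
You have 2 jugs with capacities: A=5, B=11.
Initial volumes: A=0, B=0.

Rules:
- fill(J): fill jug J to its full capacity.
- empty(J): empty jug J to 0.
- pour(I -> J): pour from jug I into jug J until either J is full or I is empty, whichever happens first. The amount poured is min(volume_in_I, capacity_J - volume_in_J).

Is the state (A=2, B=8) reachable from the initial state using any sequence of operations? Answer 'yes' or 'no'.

Answer: no

Derivation:
BFS explored all 32 reachable states.
Reachable set includes: (0,0), (0,1), (0,2), (0,3), (0,4), (0,5), (0,6), (0,7), (0,8), (0,9), (0,10), (0,11) ...
Target (A=2, B=8) not in reachable set → no.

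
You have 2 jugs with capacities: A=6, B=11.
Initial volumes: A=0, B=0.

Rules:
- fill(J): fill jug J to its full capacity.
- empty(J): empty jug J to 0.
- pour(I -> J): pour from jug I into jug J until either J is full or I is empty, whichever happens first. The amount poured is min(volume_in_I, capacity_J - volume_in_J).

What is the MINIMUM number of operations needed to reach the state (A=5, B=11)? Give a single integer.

BFS from (A=0, B=0). One shortest path:
  1. fill(B) -> (A=0 B=11)
  2. pour(B -> A) -> (A=6 B=5)
  3. empty(A) -> (A=0 B=5)
  4. pour(B -> A) -> (A=5 B=0)
  5. fill(B) -> (A=5 B=11)
Reached target in 5 moves.

Answer: 5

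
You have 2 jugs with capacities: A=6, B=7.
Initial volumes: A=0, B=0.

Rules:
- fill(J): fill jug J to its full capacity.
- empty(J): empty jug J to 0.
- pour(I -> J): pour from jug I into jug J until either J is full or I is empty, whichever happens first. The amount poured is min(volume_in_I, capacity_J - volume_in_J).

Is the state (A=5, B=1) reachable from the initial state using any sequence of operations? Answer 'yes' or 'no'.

BFS explored all 26 reachable states.
Reachable set includes: (0,0), (0,1), (0,2), (0,3), (0,4), (0,5), (0,6), (0,7), (1,0), (1,7), (2,0), (2,7) ...
Target (A=5, B=1) not in reachable set → no.

Answer: no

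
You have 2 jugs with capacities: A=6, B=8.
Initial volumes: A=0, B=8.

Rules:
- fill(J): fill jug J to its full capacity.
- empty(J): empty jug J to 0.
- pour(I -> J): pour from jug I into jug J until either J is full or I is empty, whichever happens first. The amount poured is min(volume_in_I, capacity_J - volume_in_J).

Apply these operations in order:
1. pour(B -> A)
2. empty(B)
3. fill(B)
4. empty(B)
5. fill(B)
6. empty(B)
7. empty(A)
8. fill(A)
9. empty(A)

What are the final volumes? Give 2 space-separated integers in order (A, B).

Answer: 0 0

Derivation:
Step 1: pour(B -> A) -> (A=6 B=2)
Step 2: empty(B) -> (A=6 B=0)
Step 3: fill(B) -> (A=6 B=8)
Step 4: empty(B) -> (A=6 B=0)
Step 5: fill(B) -> (A=6 B=8)
Step 6: empty(B) -> (A=6 B=0)
Step 7: empty(A) -> (A=0 B=0)
Step 8: fill(A) -> (A=6 B=0)
Step 9: empty(A) -> (A=0 B=0)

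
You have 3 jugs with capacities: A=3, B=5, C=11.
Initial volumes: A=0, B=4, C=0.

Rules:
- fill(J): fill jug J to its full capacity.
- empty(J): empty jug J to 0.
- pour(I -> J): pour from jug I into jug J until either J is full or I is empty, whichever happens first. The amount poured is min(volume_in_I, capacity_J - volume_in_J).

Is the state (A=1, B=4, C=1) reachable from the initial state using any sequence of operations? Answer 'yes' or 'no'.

BFS explored all 208 reachable states.
Reachable set includes: (0,0,0), (0,0,1), (0,0,2), (0,0,3), (0,0,4), (0,0,5), (0,0,6), (0,0,7), (0,0,8), (0,0,9), (0,0,10), (0,0,11) ...
Target (A=1, B=4, C=1) not in reachable set → no.

Answer: no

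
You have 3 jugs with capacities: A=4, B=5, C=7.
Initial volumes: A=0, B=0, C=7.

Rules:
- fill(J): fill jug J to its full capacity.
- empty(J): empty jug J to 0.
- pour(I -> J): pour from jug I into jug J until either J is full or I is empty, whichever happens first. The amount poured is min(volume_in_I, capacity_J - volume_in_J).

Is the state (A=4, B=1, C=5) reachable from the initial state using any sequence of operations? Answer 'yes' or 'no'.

BFS from (A=0, B=0, C=7):
  1. fill(B) -> (A=0 B=5 C=7)
  2. empty(C) -> (A=0 B=5 C=0)
  3. pour(B -> C) -> (A=0 B=0 C=5)
  4. fill(B) -> (A=0 B=5 C=5)
  5. pour(B -> A) -> (A=4 B=1 C=5)
Target reached → yes.

Answer: yes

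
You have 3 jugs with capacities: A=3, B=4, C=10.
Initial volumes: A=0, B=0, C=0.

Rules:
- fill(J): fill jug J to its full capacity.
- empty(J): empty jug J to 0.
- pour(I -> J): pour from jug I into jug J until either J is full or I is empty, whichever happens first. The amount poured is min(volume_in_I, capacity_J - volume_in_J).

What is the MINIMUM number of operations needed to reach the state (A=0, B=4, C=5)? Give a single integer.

BFS from (A=0, B=0, C=0). One shortest path:
  1. fill(A) -> (A=3 B=0 C=0)
  2. fill(C) -> (A=3 B=0 C=10)
  3. pour(A -> B) -> (A=0 B=3 C=10)
  4. pour(C -> B) -> (A=0 B=4 C=9)
  5. empty(B) -> (A=0 B=0 C=9)
  6. pour(C -> B) -> (A=0 B=4 C=5)
Reached target in 6 moves.

Answer: 6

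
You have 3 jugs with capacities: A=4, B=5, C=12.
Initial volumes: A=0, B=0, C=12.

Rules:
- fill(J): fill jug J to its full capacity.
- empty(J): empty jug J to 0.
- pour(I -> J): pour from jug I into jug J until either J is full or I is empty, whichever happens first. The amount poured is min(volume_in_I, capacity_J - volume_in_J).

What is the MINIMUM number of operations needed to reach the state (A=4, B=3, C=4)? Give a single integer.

Answer: 6

Derivation:
BFS from (A=0, B=0, C=12). One shortest path:
  1. pour(C -> A) -> (A=4 B=0 C=8)
  2. pour(C -> B) -> (A=4 B=5 C=3)
  3. empty(B) -> (A=4 B=0 C=3)
  4. pour(C -> B) -> (A=4 B=3 C=0)
  5. pour(A -> C) -> (A=0 B=3 C=4)
  6. fill(A) -> (A=4 B=3 C=4)
Reached target in 6 moves.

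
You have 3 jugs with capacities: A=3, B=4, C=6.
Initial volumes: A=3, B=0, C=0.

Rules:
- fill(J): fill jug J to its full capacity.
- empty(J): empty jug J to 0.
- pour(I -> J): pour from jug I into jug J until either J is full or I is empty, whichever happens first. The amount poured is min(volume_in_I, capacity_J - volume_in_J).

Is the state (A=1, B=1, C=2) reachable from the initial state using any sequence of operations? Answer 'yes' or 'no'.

Answer: no

Derivation:
BFS explored all 110 reachable states.
Reachable set includes: (0,0,0), (0,0,1), (0,0,2), (0,0,3), (0,0,4), (0,0,5), (0,0,6), (0,1,0), (0,1,1), (0,1,2), (0,1,3), (0,1,4) ...
Target (A=1, B=1, C=2) not in reachable set → no.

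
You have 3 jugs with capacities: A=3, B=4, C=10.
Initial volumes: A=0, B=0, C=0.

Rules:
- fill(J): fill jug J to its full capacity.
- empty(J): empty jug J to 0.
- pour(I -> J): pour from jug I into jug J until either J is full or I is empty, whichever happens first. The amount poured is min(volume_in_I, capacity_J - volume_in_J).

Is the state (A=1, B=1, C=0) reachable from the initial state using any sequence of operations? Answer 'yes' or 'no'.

Answer: yes

Derivation:
BFS from (A=0, B=0, C=0):
  1. fill(B) -> (A=0 B=4 C=0)
  2. pour(B -> A) -> (A=3 B=1 C=0)
  3. empty(A) -> (A=0 B=1 C=0)
  4. pour(B -> C) -> (A=0 B=0 C=1)
  5. fill(B) -> (A=0 B=4 C=1)
  6. pour(B -> A) -> (A=3 B=1 C=1)
  7. empty(A) -> (A=0 B=1 C=1)
  8. pour(C -> A) -> (A=1 B=1 C=0)
Target reached → yes.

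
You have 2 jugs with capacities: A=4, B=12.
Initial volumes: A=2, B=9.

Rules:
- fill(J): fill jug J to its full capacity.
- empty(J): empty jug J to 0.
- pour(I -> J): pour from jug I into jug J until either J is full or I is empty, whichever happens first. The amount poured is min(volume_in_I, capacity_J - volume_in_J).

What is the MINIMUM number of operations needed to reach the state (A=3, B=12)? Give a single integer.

BFS from (A=2, B=9). One shortest path:
  1. pour(A -> B) -> (A=0 B=11)
  2. fill(A) -> (A=4 B=11)
  3. pour(A -> B) -> (A=3 B=12)
Reached target in 3 moves.

Answer: 3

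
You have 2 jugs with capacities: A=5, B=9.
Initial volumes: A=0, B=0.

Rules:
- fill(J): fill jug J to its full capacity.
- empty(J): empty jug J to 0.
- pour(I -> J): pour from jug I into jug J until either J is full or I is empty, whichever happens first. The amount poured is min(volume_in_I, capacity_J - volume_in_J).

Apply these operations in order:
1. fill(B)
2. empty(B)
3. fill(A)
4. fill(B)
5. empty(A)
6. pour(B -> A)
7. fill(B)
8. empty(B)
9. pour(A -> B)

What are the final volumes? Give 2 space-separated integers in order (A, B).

Answer: 0 5

Derivation:
Step 1: fill(B) -> (A=0 B=9)
Step 2: empty(B) -> (A=0 B=0)
Step 3: fill(A) -> (A=5 B=0)
Step 4: fill(B) -> (A=5 B=9)
Step 5: empty(A) -> (A=0 B=9)
Step 6: pour(B -> A) -> (A=5 B=4)
Step 7: fill(B) -> (A=5 B=9)
Step 8: empty(B) -> (A=5 B=0)
Step 9: pour(A -> B) -> (A=0 B=5)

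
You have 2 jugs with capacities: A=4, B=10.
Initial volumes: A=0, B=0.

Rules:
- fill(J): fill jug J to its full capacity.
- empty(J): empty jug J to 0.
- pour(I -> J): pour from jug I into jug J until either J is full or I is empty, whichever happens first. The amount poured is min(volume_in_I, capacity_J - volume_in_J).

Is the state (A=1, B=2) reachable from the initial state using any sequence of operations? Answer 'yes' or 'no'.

Answer: no

Derivation:
BFS explored all 14 reachable states.
Reachable set includes: (0,0), (0,2), (0,4), (0,6), (0,8), (0,10), (2,0), (2,10), (4,0), (4,2), (4,4), (4,6) ...
Target (A=1, B=2) not in reachable set → no.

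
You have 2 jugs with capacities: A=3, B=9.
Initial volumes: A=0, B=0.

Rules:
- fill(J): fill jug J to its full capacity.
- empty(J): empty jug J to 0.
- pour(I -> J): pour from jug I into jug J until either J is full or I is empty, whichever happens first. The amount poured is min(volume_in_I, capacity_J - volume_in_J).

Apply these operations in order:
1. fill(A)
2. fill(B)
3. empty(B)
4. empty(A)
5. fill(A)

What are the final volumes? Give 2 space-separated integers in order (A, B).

Step 1: fill(A) -> (A=3 B=0)
Step 2: fill(B) -> (A=3 B=9)
Step 3: empty(B) -> (A=3 B=0)
Step 4: empty(A) -> (A=0 B=0)
Step 5: fill(A) -> (A=3 B=0)

Answer: 3 0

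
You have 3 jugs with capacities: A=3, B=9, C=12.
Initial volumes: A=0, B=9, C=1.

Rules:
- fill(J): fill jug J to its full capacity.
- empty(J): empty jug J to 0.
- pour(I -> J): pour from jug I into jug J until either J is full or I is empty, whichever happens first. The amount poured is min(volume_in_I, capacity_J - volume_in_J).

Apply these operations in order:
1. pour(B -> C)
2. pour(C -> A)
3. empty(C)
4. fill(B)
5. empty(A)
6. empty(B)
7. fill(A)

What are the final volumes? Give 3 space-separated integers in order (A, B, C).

Step 1: pour(B -> C) -> (A=0 B=0 C=10)
Step 2: pour(C -> A) -> (A=3 B=0 C=7)
Step 3: empty(C) -> (A=3 B=0 C=0)
Step 4: fill(B) -> (A=3 B=9 C=0)
Step 5: empty(A) -> (A=0 B=9 C=0)
Step 6: empty(B) -> (A=0 B=0 C=0)
Step 7: fill(A) -> (A=3 B=0 C=0)

Answer: 3 0 0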